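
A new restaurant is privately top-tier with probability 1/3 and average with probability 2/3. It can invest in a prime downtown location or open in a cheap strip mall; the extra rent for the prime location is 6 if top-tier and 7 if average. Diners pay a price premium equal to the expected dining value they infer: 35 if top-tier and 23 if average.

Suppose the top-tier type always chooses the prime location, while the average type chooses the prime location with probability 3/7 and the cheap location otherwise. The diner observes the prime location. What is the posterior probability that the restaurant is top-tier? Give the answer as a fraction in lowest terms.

P(the prime location) = (1/3)·1 + (2/3)·(3/7) = 13/21.
By Bayes' rule, P(top-tier | the prime location) = (1/3) / (13/21) = 7/13.

7/13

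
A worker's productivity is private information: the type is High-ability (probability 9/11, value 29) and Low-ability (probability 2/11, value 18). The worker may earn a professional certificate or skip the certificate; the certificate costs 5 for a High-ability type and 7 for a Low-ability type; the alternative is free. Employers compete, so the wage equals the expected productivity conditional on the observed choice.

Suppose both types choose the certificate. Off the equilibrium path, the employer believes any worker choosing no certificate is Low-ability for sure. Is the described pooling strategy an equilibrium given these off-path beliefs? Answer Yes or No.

Yes

On path, the employer holds the prior and pays 9/11·29 + 2/11·18 = 27. Off path (no certificate), believing Low-ability, it pays 18.
High-ability: the certificate nets 27 − 5 = 22; no certificate nets 18. High-ability stays.
Low-ability: the certificate nets 27 − 7 = 20; no certificate nets 18. Low-ability stays.
No type deviates, so pooling is sustained.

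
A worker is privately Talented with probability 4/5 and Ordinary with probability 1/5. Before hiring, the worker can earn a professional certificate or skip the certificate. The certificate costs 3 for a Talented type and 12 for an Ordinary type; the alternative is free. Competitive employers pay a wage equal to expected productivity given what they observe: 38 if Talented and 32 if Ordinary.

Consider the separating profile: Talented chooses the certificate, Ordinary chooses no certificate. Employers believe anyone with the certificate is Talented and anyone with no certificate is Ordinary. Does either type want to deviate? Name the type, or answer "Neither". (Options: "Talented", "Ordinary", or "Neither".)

The certificate pays 38; no certificate pays 32.
Talented: assigned the certificate, nets 38 − 3 = 35; deviating to no certificate nets 32.
Ordinary: assigned no certificate, nets 32; deviating to the certificate nets 38 − 12 = 26.
Both types strictly prefer their assigned action; no profitable deviation.

Neither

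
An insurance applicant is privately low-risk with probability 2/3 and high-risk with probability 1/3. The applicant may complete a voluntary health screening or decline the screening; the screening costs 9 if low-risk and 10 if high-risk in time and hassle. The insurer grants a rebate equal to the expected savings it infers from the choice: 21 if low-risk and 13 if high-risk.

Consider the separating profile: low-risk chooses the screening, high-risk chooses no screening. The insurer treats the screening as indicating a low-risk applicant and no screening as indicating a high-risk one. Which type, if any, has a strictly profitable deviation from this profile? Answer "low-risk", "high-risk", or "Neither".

low-risk

The screening pays 21; no screening pays 13.
low-risk: assigned the screening, nets 21 − 9 = 12; deviating to no screening nets 13.
high-risk: assigned no screening, nets 13; deviating to the screening nets 21 − 10 = 11.
The low-risk type gains 1 by deviating.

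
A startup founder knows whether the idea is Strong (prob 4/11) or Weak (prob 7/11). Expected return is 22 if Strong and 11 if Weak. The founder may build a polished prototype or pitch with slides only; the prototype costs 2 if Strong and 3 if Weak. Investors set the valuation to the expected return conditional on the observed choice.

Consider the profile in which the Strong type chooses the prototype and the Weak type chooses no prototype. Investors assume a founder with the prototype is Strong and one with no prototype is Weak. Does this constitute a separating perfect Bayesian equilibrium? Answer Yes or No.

Under these beliefs, the prototype earns valuation 22 and no prototype earns valuation 11.
Strong: the prototype nets 22 − 2 = 20; no prototype nets 11. Strong prefers the prototype.
Weak: the prototype nets 22 − 3 = 19; no prototype nets 11. Weak would deviate to the prototype.
Weak has a profitable deviation, so the profile is not an equilibrium.

No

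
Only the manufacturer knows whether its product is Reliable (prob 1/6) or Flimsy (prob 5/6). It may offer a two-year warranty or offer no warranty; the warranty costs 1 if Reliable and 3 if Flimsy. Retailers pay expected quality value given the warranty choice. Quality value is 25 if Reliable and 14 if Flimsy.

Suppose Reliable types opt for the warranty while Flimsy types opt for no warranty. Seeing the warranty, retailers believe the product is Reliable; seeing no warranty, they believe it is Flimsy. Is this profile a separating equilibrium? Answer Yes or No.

No

Under these beliefs, the warranty earns price 25 and no warranty earns price 14.
Reliable: the warranty nets 25 − 1 = 24; no warranty nets 14. Reliable prefers the warranty.
Flimsy: the warranty nets 25 − 3 = 22; no warranty nets 14. Flimsy would deviate to the warranty.
Flimsy has a profitable deviation, so the profile is not an equilibrium.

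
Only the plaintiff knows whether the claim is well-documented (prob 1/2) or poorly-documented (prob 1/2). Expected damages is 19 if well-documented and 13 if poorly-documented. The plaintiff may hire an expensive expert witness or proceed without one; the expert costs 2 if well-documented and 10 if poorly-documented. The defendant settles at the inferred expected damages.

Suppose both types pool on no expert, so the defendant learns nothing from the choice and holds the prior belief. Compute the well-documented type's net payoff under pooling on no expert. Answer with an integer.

16

Pooled settlement = 1/2·19 + 1/2·13 = 16.
well-documented pays no cost for no expert, so net payoff = 16.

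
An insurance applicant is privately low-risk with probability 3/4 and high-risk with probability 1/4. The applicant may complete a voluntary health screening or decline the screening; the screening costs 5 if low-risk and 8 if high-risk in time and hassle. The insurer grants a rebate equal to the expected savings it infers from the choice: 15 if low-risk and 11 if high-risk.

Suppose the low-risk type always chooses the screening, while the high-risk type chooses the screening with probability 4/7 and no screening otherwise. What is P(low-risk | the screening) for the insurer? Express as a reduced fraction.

P(the screening) = (3/4)·1 + (1/4)·(4/7) = 25/28.
By Bayes' rule, P(low-risk | the screening) = (3/4) / (25/28) = 21/25.

21/25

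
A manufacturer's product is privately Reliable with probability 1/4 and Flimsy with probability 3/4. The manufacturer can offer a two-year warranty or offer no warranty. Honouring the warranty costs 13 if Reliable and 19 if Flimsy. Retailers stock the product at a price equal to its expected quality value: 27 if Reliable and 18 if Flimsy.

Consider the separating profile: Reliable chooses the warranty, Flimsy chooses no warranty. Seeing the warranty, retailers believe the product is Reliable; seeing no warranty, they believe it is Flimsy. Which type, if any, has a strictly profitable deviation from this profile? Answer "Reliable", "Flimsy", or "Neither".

The warranty pays 27; no warranty pays 18.
Reliable: assigned the warranty, nets 27 − 13 = 14; deviating to no warranty nets 18.
Flimsy: assigned no warranty, nets 18; deviating to the warranty nets 27 − 19 = 8.
The Reliable type gains 4 by deviating.

Reliable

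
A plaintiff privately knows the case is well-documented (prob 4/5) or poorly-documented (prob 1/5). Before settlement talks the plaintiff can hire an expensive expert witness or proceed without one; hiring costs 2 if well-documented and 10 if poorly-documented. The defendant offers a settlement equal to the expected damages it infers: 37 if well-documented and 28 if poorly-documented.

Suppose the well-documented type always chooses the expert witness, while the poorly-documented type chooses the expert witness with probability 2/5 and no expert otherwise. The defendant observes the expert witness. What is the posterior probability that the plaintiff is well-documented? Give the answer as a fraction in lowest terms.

10/11

P(the expert witness) = (4/5)·1 + (1/5)·(2/5) = 22/25.
By Bayes' rule, P(well-documented | the expert witness) = (4/5) / (22/25) = 10/11.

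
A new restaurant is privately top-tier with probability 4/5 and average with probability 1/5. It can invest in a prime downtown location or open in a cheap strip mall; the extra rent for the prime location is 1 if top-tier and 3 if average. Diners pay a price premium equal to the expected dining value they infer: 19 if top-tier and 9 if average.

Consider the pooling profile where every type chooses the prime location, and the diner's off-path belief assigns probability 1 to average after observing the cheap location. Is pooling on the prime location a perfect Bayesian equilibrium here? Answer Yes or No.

Yes

On path, the diner holds the prior and pays 4/5·19 + 1/5·9 = 17. Off path (the cheap location), believing average, it pays 9.
top-tier: the prime location nets 17 − 1 = 16; the cheap location nets 9. top-tier stays.
average: the prime location nets 17 − 3 = 14; the cheap location nets 9. average stays.
No type deviates, so pooling is sustained.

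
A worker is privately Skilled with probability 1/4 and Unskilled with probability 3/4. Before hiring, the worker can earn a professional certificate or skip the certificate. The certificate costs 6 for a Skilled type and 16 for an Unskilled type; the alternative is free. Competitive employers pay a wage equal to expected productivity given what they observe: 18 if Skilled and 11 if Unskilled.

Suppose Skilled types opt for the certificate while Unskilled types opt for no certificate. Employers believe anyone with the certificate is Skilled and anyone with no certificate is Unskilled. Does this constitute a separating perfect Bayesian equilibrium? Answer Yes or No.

Under these beliefs, the certificate earns wage 18 and no certificate earns wage 11.
Skilled: the certificate nets 18 − 6 = 12; no certificate nets 11. Skilled prefers the certificate.
Unskilled: the certificate nets 18 − 16 = 2; no certificate nets 11. Unskilled prefers no certificate.
Neither type deviates, so the separating profile is an equilibrium.

Yes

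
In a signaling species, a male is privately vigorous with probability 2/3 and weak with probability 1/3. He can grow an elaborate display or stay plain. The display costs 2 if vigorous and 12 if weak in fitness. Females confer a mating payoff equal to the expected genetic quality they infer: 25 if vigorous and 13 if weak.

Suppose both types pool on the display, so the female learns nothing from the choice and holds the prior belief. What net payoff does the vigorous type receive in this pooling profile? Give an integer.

Pooled mating payoff = 2/3·25 + 1/3·13 = 21.
vigorous pays cost 2 for the display, so net payoff = 21 − 2 = 19.

19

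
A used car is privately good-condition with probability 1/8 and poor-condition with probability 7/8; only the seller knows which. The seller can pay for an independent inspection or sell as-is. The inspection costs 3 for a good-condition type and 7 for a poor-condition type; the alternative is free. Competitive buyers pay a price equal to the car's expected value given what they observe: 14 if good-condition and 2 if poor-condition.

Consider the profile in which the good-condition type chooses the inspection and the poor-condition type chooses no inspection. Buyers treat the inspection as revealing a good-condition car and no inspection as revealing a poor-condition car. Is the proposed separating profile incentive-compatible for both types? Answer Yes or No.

No

Under these beliefs, the inspection earns price 14 and no inspection earns price 2.
good-condition: the inspection nets 14 − 3 = 11; no inspection nets 2. good-condition prefers the inspection.
poor-condition: the inspection nets 14 − 7 = 7; no inspection nets 2. poor-condition would deviate to the inspection.
poor-condition has a profitable deviation, so the profile is not an equilibrium.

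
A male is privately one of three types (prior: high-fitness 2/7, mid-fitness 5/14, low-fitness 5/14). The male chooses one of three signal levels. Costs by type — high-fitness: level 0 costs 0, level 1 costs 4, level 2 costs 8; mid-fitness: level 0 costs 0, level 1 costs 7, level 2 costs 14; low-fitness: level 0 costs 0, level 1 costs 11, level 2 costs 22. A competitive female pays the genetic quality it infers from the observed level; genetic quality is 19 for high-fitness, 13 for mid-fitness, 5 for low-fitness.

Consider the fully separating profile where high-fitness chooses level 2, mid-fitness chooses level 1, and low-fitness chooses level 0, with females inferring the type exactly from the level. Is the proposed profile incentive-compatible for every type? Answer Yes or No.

Separating mating payoffs: level 2 → 19, level 1 → 13, level 0 → 5.
high-fitness (assigned level 2): level 0: 5 − 0 = 5; level 1: 13 − 4 = 9; level 2: 19 − 8 = 11. high-fitness stays.
mid-fitness (assigned level 1): level 0: 5 − 0 = 5; level 1: 13 − 7 = 6; level 2: 19 − 14 = 5. mid-fitness stays.
low-fitness (assigned level 0): level 0: 5 − 0 = 5; level 1: 13 − 11 = 2; level 2: 19 − 22 = -3. low-fitness stays.
Every type prefers its assigned level; separation holds.

Yes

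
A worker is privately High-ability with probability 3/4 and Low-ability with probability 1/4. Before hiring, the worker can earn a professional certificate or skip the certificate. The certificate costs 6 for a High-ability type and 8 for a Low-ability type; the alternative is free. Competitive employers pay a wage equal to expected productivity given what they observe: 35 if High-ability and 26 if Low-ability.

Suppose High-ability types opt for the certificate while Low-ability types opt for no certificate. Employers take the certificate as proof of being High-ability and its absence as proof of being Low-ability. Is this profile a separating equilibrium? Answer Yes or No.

No

Under these beliefs, the certificate earns wage 35 and no certificate earns wage 26.
High-ability: the certificate nets 35 − 6 = 29; no certificate nets 26. High-ability prefers the certificate.
Low-ability: the certificate nets 35 − 8 = 27; no certificate nets 26. Low-ability would deviate to the certificate.
Low-ability has a profitable deviation, so the profile is not an equilibrium.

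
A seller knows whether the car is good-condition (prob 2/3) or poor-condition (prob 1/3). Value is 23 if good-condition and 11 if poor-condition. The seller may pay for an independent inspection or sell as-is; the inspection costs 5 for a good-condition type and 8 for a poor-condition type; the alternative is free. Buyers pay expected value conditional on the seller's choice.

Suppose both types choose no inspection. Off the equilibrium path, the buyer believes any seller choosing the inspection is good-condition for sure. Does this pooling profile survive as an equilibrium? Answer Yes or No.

On path, the buyer holds the prior and pays 2/3·23 + 1/3·11 = 19. Off path (the inspection), believing good-condition, it pays 23.
good-condition: no inspection nets 19; the inspection nets 23 − 5 = 18. good-condition stays.
poor-condition: no inspection nets 19; the inspection nets 23 − 8 = 15. poor-condition stays.
No type deviates, so pooling is sustained.

Yes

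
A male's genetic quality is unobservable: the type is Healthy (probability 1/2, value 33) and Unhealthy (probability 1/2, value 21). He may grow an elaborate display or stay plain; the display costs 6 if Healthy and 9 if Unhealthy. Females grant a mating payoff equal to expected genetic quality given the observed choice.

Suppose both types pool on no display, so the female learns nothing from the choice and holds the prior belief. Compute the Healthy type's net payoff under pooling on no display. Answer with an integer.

Pooled mating payoff = 1/2·33 + 1/2·21 = 27.
Healthy pays no cost for no display, so net payoff = 27.

27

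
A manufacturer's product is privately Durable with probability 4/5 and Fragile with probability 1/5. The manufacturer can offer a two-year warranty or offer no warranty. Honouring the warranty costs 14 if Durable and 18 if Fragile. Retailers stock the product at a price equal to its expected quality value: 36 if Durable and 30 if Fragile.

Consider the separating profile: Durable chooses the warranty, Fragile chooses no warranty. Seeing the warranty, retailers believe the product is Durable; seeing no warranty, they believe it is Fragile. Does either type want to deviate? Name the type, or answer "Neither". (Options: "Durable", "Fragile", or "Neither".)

The warranty pays 36; no warranty pays 30.
Durable: assigned the warranty, nets 36 − 14 = 22; deviating to no warranty nets 30.
Fragile: assigned no warranty, nets 30; deviating to the warranty nets 36 − 18 = 18.
The Durable type gains 8 by deviating.

Durable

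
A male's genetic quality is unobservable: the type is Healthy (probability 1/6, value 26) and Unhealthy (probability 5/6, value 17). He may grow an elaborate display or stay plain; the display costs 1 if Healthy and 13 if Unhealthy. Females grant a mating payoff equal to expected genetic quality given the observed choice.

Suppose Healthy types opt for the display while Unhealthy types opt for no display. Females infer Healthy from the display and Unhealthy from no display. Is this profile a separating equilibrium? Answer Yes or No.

Yes

Under these beliefs, the display earns mating payoff 26 and no display earns mating payoff 17.
Healthy: the display nets 26 − 1 = 25; no display nets 17. Healthy prefers the display.
Unhealthy: the display nets 26 − 13 = 13; no display nets 17. Unhealthy prefers no display.
Neither type deviates, so the separating profile is an equilibrium.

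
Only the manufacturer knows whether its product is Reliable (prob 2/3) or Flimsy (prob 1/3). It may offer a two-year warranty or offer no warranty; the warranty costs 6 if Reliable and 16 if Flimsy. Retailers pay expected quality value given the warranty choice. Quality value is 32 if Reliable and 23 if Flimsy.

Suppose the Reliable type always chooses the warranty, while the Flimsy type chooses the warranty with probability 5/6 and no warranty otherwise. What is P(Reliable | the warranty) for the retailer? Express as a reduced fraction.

P(the warranty) = (2/3)·1 + (1/3)·(5/6) = 17/18.
By Bayes' rule, P(Reliable | the warranty) = (2/3) / (17/18) = 12/17.

12/17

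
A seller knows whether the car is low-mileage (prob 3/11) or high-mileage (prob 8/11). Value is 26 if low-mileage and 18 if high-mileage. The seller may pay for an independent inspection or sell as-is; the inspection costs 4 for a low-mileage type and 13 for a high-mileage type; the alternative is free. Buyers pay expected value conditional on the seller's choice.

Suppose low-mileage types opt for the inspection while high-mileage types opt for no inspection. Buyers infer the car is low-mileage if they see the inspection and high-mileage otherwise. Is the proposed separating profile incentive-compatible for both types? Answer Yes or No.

Under these beliefs, the inspection earns price 26 and no inspection earns price 18.
low-mileage: the inspection nets 26 − 4 = 22; no inspection nets 18. low-mileage prefers the inspection.
high-mileage: the inspection nets 26 − 13 = 13; no inspection nets 18. high-mileage prefers no inspection.
Neither type deviates, so the separating profile is an equilibrium.

Yes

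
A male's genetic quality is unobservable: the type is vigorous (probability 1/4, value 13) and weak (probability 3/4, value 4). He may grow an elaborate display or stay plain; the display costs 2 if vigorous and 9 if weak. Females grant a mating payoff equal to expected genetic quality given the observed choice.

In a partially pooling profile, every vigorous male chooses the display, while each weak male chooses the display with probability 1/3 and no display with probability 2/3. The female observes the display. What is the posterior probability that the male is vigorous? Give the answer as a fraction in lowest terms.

P(the display) = (1/4)·1 + (3/4)·(1/3) = 1/2.
By Bayes' rule, P(vigorous | the display) = (1/4) / (1/2) = 1/2.

1/2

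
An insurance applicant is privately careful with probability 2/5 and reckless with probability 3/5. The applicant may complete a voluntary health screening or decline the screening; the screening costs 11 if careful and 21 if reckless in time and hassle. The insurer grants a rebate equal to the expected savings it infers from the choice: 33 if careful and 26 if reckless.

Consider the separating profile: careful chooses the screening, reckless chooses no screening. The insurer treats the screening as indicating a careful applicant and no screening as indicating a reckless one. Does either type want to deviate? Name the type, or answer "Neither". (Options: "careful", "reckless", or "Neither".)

The screening pays 33; no screening pays 26.
careful: assigned the screening, nets 33 − 11 = 22; deviating to no screening nets 26.
reckless: assigned no screening, nets 26; deviating to the screening nets 33 − 21 = 12.
The careful type gains 4 by deviating.

careful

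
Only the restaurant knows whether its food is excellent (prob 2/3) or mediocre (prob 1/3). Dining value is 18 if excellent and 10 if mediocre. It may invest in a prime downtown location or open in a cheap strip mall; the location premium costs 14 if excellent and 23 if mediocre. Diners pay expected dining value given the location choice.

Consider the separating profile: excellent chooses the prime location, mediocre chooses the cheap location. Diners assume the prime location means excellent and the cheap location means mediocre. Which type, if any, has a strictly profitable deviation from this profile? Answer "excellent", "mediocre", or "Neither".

excellent

The prime location pays 18; the cheap location pays 10.
excellent: assigned the prime location, nets 18 − 14 = 4; deviating to the cheap location nets 10.
mediocre: assigned the cheap location, nets 10; deviating to the prime location nets 18 − 23 = -5.
The excellent type gains 6 by deviating.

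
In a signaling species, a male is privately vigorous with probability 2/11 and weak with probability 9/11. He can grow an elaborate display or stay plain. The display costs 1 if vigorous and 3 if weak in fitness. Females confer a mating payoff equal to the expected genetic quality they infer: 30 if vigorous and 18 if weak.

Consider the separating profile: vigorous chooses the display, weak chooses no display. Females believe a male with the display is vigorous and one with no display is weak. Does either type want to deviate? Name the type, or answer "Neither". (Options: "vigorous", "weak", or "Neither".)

The display pays 30; no display pays 18.
vigorous: assigned the display, nets 30 − 1 = 29; deviating to no display nets 18.
weak: assigned no display, nets 18; deviating to the display nets 30 − 3 = 27.
The weak type gains 9 by deviating.

weak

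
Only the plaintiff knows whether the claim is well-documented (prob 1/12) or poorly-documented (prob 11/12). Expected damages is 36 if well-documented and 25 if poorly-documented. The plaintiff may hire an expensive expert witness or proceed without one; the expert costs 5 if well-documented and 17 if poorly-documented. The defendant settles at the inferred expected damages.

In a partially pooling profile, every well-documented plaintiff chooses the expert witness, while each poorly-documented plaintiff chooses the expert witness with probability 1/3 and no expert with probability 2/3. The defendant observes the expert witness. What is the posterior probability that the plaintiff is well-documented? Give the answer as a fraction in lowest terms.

3/14

P(the expert witness) = (1/12)·1 + (11/12)·(1/3) = 7/18.
By Bayes' rule, P(well-documented | the expert witness) = (1/12) / (7/18) = 3/14.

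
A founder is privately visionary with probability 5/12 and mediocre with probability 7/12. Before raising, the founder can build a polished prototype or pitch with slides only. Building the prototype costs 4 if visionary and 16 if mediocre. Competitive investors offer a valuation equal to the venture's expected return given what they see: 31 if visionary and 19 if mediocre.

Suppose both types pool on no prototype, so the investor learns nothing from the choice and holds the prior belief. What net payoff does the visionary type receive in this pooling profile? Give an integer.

24

Pooled valuation = 5/12·31 + 7/12·19 = 24.
visionary pays no cost for no prototype, so net payoff = 24.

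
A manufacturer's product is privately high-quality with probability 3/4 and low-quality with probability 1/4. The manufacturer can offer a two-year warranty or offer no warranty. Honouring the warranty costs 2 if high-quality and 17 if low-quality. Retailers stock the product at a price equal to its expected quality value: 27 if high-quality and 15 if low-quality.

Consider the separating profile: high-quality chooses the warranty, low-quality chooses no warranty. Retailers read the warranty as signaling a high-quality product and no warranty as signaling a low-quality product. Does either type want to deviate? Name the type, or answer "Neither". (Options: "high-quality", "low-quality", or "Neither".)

Neither

The warranty pays 27; no warranty pays 15.
high-quality: assigned the warranty, nets 27 − 2 = 25; deviating to no warranty nets 15.
low-quality: assigned no warranty, nets 15; deviating to the warranty nets 27 − 17 = 10.
Both types strictly prefer their assigned action; no profitable deviation.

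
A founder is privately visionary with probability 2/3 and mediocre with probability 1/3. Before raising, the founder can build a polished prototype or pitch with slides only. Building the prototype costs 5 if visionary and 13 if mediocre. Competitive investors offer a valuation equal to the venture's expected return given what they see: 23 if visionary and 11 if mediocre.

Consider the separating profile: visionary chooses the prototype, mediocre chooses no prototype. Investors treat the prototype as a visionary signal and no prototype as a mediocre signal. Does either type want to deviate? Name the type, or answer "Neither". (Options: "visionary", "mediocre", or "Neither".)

Neither

The prototype pays 23; no prototype pays 11.
visionary: assigned the prototype, nets 23 − 5 = 18; deviating to no prototype nets 11.
mediocre: assigned no prototype, nets 11; deviating to the prototype nets 23 − 13 = 10.
Both types strictly prefer their assigned action; no profitable deviation.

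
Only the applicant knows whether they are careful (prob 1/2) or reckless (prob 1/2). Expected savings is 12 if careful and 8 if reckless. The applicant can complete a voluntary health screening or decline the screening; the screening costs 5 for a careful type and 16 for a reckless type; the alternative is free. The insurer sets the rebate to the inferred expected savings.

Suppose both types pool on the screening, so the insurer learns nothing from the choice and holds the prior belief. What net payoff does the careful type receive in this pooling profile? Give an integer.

Pooled rebate = 1/2·12 + 1/2·8 = 10.
careful pays cost 5 for the screening, so net payoff = 10 − 5 = 5.

5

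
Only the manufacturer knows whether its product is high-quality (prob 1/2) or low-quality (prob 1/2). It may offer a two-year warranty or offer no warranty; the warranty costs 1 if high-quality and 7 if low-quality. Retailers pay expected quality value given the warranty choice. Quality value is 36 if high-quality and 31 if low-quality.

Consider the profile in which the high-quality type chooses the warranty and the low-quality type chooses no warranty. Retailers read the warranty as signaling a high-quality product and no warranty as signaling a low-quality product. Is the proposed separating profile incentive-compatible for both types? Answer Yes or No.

Under these beliefs, the warranty earns price 36 and no warranty earns price 31.
high-quality: the warranty nets 36 − 1 = 35; no warranty nets 31. high-quality prefers the warranty.
low-quality: the warranty nets 36 − 7 = 29; no warranty nets 31. low-quality prefers no warranty.
Neither type deviates, so the separating profile is an equilibrium.

Yes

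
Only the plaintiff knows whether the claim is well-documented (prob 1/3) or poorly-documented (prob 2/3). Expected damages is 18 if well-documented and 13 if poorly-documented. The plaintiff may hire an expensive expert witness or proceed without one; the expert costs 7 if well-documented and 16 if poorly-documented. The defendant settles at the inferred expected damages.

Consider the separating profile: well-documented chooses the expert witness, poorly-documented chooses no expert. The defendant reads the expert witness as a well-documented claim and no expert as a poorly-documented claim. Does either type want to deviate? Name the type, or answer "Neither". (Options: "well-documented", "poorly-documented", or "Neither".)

The expert witness pays 18; no expert pays 13.
well-documented: assigned the expert witness, nets 18 − 7 = 11; deviating to no expert nets 13.
poorly-documented: assigned no expert, nets 13; deviating to the expert witness nets 18 − 16 = 2.
The well-documented type gains 2 by deviating.

well-documented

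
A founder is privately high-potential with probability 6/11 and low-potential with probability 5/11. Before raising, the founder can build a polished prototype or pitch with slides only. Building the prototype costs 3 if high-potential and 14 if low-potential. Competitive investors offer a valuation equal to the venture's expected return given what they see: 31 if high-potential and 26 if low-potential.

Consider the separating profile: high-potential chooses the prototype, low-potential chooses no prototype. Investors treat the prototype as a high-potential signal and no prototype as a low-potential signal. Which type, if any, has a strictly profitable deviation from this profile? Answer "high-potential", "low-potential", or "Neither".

Neither

The prototype pays 31; no prototype pays 26.
high-potential: assigned the prototype, nets 31 − 3 = 28; deviating to no prototype nets 26.
low-potential: assigned no prototype, nets 26; deviating to the prototype nets 31 − 14 = 17.
Both types strictly prefer their assigned action; no profitable deviation.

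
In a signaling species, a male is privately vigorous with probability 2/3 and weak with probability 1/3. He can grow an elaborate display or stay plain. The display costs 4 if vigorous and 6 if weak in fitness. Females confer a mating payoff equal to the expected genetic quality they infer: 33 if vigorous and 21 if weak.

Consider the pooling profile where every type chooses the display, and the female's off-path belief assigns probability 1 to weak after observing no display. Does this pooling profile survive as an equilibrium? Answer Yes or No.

On path, the female holds the prior and pays 2/3·33 + 1/3·21 = 29. Off path (no display), believing weak, it pays 21.
vigorous: the display nets 29 − 4 = 25; no display nets 21. vigorous stays.
weak: the display nets 29 − 6 = 23; no display nets 21. weak stays.
No type deviates, so pooling is sustained.

Yes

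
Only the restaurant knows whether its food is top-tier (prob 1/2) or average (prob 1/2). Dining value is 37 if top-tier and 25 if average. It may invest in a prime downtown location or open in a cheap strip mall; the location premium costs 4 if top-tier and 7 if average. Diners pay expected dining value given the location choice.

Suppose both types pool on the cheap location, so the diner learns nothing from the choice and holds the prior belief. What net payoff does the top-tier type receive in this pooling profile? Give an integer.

31

Pooled price premium = 1/2·37 + 1/2·25 = 31.
top-tier pays no cost for the cheap location, so net payoff = 31.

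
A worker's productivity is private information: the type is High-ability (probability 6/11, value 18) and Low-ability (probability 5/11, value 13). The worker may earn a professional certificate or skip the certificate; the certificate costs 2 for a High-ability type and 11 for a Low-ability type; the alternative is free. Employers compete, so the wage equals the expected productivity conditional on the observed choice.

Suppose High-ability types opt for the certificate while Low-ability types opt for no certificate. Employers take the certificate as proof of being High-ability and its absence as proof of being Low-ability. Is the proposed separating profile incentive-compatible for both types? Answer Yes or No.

Yes

Under these beliefs, the certificate earns wage 18 and no certificate earns wage 13.
High-ability: the certificate nets 18 − 2 = 16; no certificate nets 13. High-ability prefers the certificate.
Low-ability: the certificate nets 18 − 11 = 7; no certificate nets 13. Low-ability prefers no certificate.
Neither type deviates, so the separating profile is an equilibrium.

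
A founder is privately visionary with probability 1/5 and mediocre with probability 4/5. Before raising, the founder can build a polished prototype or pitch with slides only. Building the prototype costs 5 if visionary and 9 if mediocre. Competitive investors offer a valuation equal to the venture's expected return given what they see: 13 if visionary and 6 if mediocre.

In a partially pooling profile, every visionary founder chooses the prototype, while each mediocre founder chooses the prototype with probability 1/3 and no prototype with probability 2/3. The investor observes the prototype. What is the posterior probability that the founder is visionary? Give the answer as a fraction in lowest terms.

P(the prototype) = (1/5)·1 + (4/5)·(1/3) = 7/15.
By Bayes' rule, P(visionary | the prototype) = (1/5) / (7/15) = 3/7.

3/7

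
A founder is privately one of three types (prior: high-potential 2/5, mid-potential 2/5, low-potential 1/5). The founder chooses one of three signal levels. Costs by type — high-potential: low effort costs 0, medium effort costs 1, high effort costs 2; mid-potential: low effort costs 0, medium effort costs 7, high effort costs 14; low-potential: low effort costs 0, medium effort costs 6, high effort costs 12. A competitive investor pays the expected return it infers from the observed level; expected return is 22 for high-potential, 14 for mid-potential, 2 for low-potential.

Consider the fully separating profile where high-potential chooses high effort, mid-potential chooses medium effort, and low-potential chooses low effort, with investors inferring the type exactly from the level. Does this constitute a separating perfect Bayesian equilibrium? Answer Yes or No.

No

Separating valuations: high effort → 22, medium effort → 14, low effort → 2.
high-potential (assigned high effort): low effort: 2 − 0 = 2; medium effort: 14 − 1 = 13; high effort: 22 − 2 = 20. high-potential stays.
mid-potential (assigned medium effort): low effort: 2 − 0 = 2; medium effort: 14 − 7 = 7; high effort: 22 − 14 = 8. mid-potential prefers high effort.
low-potential (assigned low effort): low effort: 2 − 0 = 2; medium effort: 14 − 6 = 8; high effort: 22 − 12 = 10. low-potential prefers high effort.
At least one type deviates; the separating profile fails.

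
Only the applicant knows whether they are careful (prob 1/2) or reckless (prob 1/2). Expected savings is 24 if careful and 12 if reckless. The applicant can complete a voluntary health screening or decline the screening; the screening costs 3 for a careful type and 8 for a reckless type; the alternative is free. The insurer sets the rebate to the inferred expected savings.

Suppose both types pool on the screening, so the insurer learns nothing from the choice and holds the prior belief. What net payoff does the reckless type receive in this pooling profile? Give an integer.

Pooled rebate = 1/2·24 + 1/2·12 = 18.
reckless pays cost 8 for the screening, so net payoff = 18 − 8 = 10.

10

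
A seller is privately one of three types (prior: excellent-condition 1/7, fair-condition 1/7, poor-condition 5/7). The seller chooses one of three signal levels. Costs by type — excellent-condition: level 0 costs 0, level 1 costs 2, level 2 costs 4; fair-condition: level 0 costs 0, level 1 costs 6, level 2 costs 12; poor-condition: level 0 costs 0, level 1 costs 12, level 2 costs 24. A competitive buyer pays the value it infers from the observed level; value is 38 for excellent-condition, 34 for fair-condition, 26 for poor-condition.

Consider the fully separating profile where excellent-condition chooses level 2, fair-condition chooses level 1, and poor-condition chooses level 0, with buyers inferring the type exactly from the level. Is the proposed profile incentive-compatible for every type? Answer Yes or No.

Separating prices: level 2 → 38, level 1 → 34, level 0 → 26.
excellent-condition (assigned level 2): level 0: 26 − 0 = 26; level 1: 34 − 2 = 32; level 2: 38 − 4 = 34. excellent-condition stays.
fair-condition (assigned level 1): level 0: 26 − 0 = 26; level 1: 34 − 6 = 28; level 2: 38 − 12 = 26. fair-condition stays.
poor-condition (assigned level 0): level 0: 26 − 0 = 26; level 1: 34 − 12 = 22; level 2: 38 − 24 = 14. poor-condition stays.
Every type prefers its assigned level; separation holds.

Yes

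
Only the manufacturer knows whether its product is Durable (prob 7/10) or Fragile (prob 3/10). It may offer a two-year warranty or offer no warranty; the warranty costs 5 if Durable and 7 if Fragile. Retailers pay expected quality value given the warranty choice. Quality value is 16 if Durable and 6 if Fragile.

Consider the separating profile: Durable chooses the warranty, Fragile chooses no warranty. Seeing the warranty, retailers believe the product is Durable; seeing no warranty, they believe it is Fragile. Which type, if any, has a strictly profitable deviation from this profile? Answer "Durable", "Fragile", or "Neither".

Fragile

The warranty pays 16; no warranty pays 6.
Durable: assigned the warranty, nets 16 − 5 = 11; deviating to no warranty nets 6.
Fragile: assigned no warranty, nets 6; deviating to the warranty nets 16 − 7 = 9.
The Fragile type gains 3 by deviating.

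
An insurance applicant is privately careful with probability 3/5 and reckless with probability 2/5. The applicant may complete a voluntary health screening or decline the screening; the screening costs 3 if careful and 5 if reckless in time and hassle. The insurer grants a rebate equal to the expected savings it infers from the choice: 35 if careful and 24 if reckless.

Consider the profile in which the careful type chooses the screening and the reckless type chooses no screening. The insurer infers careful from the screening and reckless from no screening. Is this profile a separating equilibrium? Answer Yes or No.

Under these beliefs, the screening earns rebate 35 and no screening earns rebate 24.
careful: the screening nets 35 − 3 = 32; no screening nets 24. careful prefers the screening.
reckless: the screening nets 35 − 5 = 30; no screening nets 24. reckless would deviate to the screening.
reckless has a profitable deviation, so the profile is not an equilibrium.

No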